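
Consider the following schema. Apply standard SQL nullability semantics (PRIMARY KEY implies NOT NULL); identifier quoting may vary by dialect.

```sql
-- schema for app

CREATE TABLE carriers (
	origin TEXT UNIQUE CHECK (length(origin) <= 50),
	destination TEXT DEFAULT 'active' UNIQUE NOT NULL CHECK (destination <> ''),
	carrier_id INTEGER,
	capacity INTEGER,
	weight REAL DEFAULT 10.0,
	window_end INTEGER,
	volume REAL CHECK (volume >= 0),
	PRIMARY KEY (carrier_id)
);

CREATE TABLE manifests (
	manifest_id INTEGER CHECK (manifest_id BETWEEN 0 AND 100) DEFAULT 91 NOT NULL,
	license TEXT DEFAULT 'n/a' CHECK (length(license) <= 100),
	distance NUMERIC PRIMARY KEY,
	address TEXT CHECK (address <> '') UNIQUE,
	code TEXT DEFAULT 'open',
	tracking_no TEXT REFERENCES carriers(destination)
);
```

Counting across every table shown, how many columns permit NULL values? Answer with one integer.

carriers: 5 nullable (origin, capacity, weight, window_end, volume — PK (carrier_id) and explicit NOT NULL columns excluded).
manifests: 4 nullable (license, address, code, tracking_no — PK (distance) and explicit NOT NULL columns excluded).
Total: 5 + 4 = 9.

9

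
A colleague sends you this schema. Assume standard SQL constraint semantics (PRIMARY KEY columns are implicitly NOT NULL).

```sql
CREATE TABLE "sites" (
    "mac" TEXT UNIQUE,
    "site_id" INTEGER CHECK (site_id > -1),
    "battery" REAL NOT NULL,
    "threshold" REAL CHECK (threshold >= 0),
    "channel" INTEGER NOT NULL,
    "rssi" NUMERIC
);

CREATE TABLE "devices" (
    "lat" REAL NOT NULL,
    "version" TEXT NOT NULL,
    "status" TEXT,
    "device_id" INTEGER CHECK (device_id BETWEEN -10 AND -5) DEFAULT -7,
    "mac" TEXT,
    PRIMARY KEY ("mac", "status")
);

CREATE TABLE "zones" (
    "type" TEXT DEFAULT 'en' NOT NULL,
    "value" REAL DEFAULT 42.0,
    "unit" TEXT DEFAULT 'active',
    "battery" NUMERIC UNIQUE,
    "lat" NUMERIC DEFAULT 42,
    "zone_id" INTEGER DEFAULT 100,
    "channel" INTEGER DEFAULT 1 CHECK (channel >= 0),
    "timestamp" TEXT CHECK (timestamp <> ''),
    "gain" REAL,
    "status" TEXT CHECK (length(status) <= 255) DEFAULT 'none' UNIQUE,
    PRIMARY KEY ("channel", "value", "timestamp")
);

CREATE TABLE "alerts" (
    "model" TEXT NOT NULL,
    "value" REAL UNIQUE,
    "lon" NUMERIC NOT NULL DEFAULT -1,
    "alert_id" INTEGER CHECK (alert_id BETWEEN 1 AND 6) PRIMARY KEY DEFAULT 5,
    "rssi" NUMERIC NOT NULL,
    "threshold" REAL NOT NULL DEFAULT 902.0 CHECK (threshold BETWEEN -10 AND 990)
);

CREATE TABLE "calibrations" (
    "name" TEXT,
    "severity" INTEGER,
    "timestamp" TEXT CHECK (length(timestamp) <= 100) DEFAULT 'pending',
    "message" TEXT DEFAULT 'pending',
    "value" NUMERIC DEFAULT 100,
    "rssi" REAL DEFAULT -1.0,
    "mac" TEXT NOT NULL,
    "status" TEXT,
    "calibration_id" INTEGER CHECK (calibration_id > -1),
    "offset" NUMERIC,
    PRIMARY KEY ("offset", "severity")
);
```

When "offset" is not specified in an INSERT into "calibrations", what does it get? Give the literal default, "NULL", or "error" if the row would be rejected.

offset has no DEFAULT clause.
Omitting it would insert NULL, but it is part of the PRIMARY KEY, so the INSERT fails.

error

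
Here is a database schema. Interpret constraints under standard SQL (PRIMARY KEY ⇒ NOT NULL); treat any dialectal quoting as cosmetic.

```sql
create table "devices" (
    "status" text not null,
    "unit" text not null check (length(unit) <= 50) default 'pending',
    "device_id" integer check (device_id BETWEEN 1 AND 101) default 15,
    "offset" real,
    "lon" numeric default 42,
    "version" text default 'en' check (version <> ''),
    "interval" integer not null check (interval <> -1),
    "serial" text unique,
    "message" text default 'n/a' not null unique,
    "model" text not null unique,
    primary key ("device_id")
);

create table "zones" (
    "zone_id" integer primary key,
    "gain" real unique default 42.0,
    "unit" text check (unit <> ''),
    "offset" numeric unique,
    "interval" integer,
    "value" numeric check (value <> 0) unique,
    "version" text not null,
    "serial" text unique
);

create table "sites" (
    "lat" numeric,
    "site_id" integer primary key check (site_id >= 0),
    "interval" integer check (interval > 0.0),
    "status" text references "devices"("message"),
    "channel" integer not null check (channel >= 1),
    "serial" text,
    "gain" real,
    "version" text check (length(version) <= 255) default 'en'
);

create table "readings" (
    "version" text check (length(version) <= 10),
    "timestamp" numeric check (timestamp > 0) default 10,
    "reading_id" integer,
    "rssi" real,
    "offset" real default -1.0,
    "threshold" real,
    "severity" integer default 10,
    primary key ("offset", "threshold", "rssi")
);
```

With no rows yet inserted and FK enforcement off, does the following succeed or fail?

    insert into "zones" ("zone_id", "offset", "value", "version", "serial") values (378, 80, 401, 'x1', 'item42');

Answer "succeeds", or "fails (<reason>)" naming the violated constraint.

succeeds

NOT NULL columns: version is supplied; zone_id is supplied.
CHECK constraints: 401 satisfies (value <> 0).
No constraint is violated.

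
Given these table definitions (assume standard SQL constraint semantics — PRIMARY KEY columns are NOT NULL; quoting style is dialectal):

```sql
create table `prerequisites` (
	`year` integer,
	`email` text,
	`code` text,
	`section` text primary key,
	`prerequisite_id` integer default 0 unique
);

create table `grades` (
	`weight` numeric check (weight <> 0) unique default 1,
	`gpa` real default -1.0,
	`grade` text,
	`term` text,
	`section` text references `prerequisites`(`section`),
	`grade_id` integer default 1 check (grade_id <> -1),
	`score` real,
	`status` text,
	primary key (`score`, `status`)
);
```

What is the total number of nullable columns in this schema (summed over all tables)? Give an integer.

10

prerequisites: 4 nullable (year, email, code, prerequisite_id — PK (section) and explicit NOT NULL columns excluded).
grades: 6 nullable (weight, gpa, grade, term, section, grade_id — PK (score, status) and explicit NOT NULL columns excluded).
Total: 4 + 6 = 10.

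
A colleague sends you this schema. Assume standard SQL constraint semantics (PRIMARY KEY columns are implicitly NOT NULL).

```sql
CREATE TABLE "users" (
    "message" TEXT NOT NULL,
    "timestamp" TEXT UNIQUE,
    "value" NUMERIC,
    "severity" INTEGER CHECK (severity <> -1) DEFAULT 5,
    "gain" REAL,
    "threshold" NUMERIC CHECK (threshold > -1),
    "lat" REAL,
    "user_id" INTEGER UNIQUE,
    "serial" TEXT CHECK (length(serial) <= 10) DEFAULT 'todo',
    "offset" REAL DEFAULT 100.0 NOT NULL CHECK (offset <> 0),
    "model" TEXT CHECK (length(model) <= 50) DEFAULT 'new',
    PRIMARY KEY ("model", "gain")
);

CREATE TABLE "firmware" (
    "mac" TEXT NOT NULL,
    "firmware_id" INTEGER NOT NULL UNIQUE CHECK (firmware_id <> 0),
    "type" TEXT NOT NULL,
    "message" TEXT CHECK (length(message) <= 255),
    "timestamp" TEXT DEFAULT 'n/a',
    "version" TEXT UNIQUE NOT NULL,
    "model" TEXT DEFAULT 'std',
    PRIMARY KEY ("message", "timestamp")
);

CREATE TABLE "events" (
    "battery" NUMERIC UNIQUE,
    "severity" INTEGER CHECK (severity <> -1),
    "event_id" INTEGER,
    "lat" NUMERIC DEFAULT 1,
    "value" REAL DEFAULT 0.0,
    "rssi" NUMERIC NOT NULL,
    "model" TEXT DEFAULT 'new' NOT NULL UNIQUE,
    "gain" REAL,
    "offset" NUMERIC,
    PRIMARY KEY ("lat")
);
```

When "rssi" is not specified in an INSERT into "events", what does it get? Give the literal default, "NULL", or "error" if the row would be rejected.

rssi has no DEFAULT clause.
Omitting it would insert NULL, but it is declared NOT NULL, so the INSERT fails.

error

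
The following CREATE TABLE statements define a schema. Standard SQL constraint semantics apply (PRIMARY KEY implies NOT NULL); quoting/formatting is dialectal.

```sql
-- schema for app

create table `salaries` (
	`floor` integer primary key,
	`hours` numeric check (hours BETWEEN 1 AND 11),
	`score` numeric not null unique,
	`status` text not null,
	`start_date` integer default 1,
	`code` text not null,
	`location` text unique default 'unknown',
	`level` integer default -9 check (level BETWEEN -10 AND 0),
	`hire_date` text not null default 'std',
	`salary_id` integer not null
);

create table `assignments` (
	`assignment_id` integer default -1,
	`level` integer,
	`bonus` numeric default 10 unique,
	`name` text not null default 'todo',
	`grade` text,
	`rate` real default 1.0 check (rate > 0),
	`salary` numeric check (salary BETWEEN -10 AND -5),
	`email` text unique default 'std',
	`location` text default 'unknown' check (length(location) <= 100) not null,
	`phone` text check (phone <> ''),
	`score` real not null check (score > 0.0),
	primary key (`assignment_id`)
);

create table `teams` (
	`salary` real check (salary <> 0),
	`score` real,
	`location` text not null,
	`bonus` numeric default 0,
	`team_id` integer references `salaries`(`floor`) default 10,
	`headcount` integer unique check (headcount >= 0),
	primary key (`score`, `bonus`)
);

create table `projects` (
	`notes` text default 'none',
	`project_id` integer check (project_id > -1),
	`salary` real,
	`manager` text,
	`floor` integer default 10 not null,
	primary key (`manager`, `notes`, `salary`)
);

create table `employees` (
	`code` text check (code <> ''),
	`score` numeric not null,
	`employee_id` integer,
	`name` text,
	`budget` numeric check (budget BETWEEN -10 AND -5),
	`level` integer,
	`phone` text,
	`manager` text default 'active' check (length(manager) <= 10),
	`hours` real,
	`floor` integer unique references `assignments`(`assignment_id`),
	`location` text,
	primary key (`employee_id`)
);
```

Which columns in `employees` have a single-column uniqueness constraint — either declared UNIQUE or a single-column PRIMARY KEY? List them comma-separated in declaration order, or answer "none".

employee_id, floor

- code: no UNIQUE or single-column PK constraint.
- score: no UNIQUE or single-column PK constraint.
- employee_id: single-column PRIMARY KEY → unique.
- name: no UNIQUE or single-column PK constraint.
- budget: no UNIQUE or single-column PK constraint.
- level: no UNIQUE or single-column PK constraint.
- phone: no UNIQUE or single-column PK constraint.
- manager: no UNIQUE or single-column PK constraint.
- hours: no UNIQUE or single-column PK constraint.
- floor: declared UNIQUE → unique.
- location: no UNIQUE or single-column PK constraint.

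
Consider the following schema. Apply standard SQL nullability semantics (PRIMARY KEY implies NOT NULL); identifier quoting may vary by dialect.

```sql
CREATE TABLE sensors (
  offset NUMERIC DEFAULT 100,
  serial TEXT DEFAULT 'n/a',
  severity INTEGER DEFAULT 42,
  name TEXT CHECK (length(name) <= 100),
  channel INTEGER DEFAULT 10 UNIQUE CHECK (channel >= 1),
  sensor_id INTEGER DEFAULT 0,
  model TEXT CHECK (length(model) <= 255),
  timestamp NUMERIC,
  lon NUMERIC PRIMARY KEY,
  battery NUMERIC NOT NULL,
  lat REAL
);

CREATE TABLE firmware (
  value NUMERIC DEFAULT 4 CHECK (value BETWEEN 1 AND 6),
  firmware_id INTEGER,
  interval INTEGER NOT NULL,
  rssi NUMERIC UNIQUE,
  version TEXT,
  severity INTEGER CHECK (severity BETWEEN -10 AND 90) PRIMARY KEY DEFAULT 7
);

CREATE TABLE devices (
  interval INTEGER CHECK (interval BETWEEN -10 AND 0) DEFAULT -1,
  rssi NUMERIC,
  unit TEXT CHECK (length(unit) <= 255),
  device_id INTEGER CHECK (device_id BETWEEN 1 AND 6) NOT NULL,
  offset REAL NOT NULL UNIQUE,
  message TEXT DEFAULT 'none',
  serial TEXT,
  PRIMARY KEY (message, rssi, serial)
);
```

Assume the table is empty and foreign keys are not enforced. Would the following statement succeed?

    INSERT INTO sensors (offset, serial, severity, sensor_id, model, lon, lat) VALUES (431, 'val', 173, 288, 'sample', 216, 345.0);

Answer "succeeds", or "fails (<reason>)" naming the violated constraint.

fails (NOT NULL on battery)

battery is omitted from the column list and has no DEFAULT, so it would receive NULL.
But battery is declared NOT NULL.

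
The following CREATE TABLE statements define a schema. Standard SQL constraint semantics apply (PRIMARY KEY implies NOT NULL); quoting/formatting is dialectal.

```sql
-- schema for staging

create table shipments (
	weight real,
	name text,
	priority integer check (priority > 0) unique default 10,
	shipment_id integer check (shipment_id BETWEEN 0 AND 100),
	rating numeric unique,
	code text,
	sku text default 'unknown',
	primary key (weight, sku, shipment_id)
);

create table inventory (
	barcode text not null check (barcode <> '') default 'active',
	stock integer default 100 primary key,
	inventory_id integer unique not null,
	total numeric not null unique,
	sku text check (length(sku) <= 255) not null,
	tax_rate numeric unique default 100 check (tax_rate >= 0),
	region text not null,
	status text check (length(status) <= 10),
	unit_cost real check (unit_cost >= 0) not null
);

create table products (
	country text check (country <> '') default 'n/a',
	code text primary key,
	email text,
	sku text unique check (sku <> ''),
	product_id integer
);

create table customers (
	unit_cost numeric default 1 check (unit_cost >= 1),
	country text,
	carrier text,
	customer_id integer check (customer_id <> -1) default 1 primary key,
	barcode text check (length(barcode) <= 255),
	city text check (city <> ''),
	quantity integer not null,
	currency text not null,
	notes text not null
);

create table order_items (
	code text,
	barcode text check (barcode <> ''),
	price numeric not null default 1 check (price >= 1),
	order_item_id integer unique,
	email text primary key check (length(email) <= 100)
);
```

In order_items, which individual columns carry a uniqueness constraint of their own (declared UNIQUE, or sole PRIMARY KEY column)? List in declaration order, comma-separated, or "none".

order_item_id, email

- code: no UNIQUE or single-column PK constraint.
- barcode: no UNIQUE or single-column PK constraint.
- price: no UNIQUE or single-column PK constraint.
- order_item_id: declared UNIQUE → unique.
- email: single-column PRIMARY KEY → unique.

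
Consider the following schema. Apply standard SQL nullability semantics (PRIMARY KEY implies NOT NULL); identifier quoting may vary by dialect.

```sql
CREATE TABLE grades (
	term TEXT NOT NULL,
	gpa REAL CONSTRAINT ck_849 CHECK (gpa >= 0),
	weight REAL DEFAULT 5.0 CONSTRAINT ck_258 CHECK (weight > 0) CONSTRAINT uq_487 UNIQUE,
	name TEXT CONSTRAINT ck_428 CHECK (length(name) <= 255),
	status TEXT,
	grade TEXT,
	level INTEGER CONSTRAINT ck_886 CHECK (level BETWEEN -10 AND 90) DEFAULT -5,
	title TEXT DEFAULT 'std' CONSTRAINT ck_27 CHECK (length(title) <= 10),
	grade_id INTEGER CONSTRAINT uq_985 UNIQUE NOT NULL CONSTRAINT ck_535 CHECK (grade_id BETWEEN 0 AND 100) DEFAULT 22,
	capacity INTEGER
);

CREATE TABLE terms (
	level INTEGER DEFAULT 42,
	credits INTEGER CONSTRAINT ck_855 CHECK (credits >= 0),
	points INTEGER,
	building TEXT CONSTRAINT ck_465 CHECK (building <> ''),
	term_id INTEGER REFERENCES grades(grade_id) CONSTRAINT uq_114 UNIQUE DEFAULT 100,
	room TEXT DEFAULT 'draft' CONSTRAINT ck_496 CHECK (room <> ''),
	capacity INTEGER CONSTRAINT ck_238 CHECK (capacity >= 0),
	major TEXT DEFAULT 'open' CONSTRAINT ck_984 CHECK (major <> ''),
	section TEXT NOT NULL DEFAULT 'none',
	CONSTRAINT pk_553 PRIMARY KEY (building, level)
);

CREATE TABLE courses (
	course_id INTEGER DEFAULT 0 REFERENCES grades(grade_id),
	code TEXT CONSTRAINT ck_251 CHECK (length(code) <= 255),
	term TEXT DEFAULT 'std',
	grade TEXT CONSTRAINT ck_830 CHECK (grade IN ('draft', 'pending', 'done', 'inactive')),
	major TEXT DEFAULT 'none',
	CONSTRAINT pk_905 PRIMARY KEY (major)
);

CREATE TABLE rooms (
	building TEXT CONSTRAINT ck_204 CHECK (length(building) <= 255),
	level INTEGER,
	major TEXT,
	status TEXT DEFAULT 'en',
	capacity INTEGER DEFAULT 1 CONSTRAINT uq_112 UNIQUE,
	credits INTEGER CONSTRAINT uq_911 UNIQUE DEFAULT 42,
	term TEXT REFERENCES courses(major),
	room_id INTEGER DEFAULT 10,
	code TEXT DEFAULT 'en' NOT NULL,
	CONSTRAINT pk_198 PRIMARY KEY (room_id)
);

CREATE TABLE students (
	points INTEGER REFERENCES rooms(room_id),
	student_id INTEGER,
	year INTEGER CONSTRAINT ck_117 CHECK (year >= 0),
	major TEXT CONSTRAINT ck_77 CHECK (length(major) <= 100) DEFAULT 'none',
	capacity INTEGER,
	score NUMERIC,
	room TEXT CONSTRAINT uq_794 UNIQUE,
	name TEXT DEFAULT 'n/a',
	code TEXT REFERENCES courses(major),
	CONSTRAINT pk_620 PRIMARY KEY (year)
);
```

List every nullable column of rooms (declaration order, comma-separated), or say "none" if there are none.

building, level, major, status, capacity, credits, term

- building: CHECK does not forbid NULL (a CHECK constraint passes when its expression is NULL) → nullable.
- level: no NOT NULL constraint applies → nullable.
- major: no NOT NULL constraint applies → nullable.
- status: DEFAULT only fills an omitted column; an explicit NULL is still allowed → nullable.
- capacity: UNIQUE does not imply NOT NULL → nullable.
- credits: UNIQUE does not imply NOT NULL → nullable.
- term: a foreign key column may be NULL unless separately constrained → nullable.
- room_id: part of the PRIMARY KEY, which implies NOT NULL → not nullable.
- code: declared NOT NULL → not nullable.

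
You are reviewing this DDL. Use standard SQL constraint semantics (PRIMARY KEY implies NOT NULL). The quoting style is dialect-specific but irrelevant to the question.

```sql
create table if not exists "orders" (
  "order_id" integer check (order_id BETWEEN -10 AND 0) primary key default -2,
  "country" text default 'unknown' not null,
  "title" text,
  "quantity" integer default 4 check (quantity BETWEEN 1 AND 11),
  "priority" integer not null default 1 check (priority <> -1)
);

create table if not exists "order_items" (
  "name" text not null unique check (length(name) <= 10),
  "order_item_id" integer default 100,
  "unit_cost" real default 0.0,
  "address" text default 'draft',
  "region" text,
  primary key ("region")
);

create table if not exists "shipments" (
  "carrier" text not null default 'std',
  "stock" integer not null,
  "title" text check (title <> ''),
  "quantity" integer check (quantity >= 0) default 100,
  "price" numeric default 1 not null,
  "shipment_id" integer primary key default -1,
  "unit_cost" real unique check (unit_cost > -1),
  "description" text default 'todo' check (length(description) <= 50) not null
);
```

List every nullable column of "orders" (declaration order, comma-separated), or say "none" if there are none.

title, quantity

- order_id: part of the PRIMARY KEY, which implies NOT NULL → not nullable.
- country: declared NOT NULL → not nullable.
- title: no NOT NULL constraint applies → nullable.
- quantity: CHECK does not forbid NULL (a CHECK constraint passes when its expression is NULL) → nullable.
- priority: declared NOT NULL → not nullable.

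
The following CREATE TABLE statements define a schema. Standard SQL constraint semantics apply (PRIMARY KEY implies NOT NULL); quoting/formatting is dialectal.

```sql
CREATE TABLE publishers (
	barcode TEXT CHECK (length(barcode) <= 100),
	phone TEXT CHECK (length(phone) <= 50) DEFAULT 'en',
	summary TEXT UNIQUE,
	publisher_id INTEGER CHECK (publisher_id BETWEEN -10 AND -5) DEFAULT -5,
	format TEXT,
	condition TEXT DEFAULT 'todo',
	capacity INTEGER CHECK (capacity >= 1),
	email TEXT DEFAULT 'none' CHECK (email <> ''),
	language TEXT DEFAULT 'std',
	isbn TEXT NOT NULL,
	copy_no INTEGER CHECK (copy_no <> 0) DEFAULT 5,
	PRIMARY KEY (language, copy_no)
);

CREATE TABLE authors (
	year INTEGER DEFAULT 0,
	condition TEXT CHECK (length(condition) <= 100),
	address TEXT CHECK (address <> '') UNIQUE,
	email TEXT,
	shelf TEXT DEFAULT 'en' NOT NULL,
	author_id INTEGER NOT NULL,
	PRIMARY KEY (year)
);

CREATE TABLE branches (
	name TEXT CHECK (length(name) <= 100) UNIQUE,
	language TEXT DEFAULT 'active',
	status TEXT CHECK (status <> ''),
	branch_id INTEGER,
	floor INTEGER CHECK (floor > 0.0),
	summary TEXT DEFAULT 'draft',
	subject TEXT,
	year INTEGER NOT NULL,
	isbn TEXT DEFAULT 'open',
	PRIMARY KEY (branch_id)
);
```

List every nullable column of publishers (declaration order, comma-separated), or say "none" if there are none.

- barcode: CHECK does not forbid NULL (a CHECK constraint passes when its expression is NULL) → nullable.
- phone: CHECK does not forbid NULL (a CHECK constraint passes when its expression is NULL) → nullable.
- summary: UNIQUE does not imply NOT NULL → nullable.
- publisher_id: CHECK does not forbid NULL (a CHECK constraint passes when its expression is NULL) → nullable.
- format: no NOT NULL constraint applies → nullable.
- condition: DEFAULT only fills an omitted column; an explicit NULL is still allowed → nullable.
- capacity: CHECK does not forbid NULL (a CHECK constraint passes when its expression is NULL) → nullable.
- email: CHECK does not forbid NULL (a CHECK constraint passes when its expression is NULL) → nullable.
- language: part of the PRIMARY KEY, which implies NOT NULL → not nullable.
- isbn: declared NOT NULL → not nullable.
- copy_no: part of the PRIMARY KEY, which implies NOT NULL → not nullable.

barcode, phone, summary, publisher_id, format, condition, capacity, email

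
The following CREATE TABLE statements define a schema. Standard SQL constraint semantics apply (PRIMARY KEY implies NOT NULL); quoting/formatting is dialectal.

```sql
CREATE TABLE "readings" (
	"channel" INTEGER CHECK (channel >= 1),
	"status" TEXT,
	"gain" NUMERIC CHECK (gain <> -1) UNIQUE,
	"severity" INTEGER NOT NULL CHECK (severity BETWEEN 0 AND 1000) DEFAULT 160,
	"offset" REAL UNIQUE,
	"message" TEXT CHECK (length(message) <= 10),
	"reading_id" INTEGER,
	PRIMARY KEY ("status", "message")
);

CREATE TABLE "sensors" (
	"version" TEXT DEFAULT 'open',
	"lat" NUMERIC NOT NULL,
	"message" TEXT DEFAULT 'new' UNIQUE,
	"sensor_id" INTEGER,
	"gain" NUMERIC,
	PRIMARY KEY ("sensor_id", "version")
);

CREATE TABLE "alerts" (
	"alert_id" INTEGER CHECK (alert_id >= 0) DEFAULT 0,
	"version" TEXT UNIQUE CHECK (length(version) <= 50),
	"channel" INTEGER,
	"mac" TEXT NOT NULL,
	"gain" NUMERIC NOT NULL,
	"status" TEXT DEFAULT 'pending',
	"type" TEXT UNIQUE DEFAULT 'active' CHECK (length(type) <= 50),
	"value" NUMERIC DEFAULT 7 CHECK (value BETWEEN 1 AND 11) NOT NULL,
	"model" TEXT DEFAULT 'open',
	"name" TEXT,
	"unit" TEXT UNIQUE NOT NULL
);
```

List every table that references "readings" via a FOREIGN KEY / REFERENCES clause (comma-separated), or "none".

No REFERENCES clause anywhere in the schema names readings.

none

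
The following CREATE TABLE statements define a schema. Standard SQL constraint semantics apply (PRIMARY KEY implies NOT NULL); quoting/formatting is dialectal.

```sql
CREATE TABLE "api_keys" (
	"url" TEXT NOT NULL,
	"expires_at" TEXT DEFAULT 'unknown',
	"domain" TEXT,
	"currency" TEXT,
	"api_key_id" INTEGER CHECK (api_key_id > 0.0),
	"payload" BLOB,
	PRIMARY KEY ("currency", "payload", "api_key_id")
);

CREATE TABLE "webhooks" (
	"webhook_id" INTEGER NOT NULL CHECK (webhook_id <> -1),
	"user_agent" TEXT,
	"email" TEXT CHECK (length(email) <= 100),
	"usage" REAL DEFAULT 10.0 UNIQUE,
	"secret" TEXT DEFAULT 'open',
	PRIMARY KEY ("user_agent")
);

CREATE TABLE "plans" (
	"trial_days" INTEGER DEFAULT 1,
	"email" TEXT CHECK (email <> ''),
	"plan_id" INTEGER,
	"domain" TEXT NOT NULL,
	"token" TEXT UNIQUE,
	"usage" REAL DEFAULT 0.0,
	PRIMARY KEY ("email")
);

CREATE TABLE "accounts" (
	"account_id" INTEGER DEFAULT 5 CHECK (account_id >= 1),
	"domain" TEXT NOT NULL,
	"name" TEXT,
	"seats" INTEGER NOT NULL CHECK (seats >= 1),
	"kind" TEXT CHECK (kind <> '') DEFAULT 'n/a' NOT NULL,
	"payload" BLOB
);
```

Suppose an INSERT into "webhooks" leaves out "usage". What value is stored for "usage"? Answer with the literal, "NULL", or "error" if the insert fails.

usage has an explicit DEFAULT 10.0.
When the column is omitted from an INSERT, that default is used.

10.0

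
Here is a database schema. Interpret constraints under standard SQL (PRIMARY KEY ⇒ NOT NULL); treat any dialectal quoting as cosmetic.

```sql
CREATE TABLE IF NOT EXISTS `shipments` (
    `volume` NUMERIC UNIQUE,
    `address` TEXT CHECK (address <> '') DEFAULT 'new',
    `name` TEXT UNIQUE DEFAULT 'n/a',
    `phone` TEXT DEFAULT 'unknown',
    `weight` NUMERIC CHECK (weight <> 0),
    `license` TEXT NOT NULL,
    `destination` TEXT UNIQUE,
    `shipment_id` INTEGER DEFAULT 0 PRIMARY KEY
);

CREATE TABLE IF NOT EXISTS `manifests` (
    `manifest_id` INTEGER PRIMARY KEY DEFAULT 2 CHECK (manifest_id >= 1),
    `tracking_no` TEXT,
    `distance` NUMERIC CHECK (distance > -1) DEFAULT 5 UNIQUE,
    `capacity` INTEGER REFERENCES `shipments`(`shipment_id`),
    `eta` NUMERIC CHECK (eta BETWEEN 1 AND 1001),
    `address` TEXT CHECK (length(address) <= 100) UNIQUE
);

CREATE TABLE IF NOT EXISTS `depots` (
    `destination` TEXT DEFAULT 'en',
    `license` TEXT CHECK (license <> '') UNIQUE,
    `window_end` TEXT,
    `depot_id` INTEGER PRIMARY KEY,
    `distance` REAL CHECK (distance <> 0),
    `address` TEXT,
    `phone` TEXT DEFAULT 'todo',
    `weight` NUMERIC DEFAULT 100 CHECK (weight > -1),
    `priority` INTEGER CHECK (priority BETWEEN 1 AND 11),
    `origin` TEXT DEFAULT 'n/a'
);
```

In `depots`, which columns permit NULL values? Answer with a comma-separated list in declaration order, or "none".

destination, license, window_end, distance, address, phone, weight, priority, origin

- destination: DEFAULT only fills an omitted column; an explicit NULL is still allowed → nullable.
- license: CHECK does not forbid NULL (a CHECK constraint passes when its expression is NULL) → nullable.
- window_end: no NOT NULL constraint applies → nullable.
- depot_id: part of the PRIMARY KEY, which implies NOT NULL → not nullable.
- distance: CHECK does not forbid NULL (a CHECK constraint passes when its expression is NULL) → nullable.
- address: no NOT NULL constraint applies → nullable.
- phone: DEFAULT only fills an omitted column; an explicit NULL is still allowed → nullable.
- weight: CHECK does not forbid NULL (a CHECK constraint passes when its expression is NULL) → nullable.
- priority: CHECK does not forbid NULL (a CHECK constraint passes when its expression is NULL) → nullable.
- origin: DEFAULT only fills an omitted column; an explicit NULL is still allowed → nullable.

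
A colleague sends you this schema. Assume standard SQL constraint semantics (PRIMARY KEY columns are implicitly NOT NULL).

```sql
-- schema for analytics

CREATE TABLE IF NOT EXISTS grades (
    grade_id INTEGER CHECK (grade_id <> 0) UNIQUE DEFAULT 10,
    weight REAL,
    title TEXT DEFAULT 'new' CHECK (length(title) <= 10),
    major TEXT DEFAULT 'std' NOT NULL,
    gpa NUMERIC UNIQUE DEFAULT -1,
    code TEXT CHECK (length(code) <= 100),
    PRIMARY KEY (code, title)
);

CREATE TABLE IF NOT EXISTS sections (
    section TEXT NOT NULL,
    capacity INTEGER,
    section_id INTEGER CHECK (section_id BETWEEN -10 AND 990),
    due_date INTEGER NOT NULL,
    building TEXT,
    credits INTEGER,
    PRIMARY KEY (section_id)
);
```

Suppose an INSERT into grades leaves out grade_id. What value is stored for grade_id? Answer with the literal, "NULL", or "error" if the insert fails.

grade_id has an explicit DEFAULT 10.
When the column is omitted from an INSERT, that default is used.

10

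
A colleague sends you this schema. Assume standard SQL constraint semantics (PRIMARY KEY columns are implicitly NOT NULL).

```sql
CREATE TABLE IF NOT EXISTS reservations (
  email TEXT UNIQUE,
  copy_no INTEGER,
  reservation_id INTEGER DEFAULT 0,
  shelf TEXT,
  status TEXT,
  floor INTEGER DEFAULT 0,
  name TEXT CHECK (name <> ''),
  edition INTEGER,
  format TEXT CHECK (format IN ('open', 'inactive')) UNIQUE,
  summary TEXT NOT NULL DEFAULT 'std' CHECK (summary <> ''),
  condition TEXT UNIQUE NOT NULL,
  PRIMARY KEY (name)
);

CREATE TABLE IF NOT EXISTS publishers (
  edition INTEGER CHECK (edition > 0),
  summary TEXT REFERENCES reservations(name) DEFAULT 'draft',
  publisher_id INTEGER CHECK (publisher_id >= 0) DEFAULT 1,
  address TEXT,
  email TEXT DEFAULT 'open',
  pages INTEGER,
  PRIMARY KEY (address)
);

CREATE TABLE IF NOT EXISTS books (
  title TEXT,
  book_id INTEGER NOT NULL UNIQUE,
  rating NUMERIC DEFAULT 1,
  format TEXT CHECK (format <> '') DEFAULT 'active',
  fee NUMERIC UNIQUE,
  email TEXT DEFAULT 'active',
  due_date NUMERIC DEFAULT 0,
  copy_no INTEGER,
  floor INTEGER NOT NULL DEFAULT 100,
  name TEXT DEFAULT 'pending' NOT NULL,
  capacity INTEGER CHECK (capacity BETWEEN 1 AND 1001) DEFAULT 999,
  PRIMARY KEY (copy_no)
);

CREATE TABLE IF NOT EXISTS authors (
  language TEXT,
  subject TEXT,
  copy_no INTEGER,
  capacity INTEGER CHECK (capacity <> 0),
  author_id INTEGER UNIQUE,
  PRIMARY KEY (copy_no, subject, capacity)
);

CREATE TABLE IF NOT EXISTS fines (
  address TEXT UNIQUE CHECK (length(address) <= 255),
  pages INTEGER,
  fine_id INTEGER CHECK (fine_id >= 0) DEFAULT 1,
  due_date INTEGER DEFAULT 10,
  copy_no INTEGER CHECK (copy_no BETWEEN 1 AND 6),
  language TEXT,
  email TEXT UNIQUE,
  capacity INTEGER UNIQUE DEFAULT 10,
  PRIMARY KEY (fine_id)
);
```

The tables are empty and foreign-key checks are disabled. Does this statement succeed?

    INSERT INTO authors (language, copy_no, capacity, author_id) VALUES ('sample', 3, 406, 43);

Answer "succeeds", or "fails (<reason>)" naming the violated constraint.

fails (NOT NULL on subject)

subject is omitted from the column list and has no DEFAULT, so it would receive NULL.
But subject is part of the PRIMARY KEY (implied NOT NULL).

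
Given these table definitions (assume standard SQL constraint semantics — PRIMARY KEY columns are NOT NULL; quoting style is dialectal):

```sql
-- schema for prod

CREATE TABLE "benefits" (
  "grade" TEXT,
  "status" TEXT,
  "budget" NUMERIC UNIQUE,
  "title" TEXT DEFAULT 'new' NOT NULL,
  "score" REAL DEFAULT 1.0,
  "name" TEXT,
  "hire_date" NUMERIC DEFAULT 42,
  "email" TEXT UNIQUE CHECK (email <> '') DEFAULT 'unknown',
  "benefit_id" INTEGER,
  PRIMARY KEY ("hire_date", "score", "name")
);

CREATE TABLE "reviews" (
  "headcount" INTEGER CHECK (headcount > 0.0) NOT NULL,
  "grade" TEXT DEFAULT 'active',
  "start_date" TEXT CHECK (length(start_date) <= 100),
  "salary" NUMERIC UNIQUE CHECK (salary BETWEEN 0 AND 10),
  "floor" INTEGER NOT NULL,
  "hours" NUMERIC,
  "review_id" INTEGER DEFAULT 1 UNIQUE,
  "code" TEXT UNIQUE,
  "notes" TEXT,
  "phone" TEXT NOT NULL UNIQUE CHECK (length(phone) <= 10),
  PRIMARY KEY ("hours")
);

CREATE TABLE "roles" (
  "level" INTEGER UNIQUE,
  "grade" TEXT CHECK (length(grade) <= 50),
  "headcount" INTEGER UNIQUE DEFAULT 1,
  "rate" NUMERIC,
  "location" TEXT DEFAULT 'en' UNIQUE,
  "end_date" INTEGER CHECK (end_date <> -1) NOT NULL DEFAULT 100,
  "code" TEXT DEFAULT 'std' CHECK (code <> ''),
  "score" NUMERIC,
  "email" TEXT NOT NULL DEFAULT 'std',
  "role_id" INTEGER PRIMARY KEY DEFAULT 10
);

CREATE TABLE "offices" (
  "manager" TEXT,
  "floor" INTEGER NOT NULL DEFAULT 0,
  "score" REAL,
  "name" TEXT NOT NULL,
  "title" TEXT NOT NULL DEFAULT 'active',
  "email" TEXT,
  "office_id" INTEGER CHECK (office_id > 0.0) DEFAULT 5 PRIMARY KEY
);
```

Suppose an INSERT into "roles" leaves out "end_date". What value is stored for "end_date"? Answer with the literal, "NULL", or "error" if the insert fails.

end_date has an explicit DEFAULT 100.
When the column is omitted from an INSERT, that default is used.

100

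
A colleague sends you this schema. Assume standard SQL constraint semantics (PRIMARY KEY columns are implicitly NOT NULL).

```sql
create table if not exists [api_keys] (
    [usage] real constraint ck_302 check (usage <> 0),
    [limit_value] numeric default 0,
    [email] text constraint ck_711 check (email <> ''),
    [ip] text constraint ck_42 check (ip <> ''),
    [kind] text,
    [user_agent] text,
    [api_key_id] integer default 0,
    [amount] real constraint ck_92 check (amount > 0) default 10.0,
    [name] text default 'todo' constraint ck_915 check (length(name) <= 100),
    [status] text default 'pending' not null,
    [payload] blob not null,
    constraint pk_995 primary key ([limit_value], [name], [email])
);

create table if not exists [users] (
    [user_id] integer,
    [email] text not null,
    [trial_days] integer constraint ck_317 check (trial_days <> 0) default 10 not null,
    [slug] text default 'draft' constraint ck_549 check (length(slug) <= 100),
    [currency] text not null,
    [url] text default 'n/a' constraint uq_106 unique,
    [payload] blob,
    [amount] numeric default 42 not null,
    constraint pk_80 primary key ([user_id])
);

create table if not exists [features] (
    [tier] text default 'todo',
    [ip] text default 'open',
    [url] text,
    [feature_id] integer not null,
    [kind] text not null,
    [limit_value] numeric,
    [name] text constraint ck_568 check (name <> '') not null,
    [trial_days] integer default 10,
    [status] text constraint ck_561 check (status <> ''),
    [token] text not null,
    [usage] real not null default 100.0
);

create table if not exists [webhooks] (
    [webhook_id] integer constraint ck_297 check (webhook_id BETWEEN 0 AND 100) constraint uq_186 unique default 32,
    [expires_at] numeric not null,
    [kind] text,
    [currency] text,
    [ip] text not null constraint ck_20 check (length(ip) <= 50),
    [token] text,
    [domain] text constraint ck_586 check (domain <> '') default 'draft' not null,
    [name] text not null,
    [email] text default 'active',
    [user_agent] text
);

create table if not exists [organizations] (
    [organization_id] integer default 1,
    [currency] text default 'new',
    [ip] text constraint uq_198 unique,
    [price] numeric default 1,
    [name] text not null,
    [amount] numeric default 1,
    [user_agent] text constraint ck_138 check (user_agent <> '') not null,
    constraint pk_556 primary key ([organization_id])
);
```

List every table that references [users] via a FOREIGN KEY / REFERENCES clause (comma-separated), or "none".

No REFERENCES clause anywhere in the schema names users.

none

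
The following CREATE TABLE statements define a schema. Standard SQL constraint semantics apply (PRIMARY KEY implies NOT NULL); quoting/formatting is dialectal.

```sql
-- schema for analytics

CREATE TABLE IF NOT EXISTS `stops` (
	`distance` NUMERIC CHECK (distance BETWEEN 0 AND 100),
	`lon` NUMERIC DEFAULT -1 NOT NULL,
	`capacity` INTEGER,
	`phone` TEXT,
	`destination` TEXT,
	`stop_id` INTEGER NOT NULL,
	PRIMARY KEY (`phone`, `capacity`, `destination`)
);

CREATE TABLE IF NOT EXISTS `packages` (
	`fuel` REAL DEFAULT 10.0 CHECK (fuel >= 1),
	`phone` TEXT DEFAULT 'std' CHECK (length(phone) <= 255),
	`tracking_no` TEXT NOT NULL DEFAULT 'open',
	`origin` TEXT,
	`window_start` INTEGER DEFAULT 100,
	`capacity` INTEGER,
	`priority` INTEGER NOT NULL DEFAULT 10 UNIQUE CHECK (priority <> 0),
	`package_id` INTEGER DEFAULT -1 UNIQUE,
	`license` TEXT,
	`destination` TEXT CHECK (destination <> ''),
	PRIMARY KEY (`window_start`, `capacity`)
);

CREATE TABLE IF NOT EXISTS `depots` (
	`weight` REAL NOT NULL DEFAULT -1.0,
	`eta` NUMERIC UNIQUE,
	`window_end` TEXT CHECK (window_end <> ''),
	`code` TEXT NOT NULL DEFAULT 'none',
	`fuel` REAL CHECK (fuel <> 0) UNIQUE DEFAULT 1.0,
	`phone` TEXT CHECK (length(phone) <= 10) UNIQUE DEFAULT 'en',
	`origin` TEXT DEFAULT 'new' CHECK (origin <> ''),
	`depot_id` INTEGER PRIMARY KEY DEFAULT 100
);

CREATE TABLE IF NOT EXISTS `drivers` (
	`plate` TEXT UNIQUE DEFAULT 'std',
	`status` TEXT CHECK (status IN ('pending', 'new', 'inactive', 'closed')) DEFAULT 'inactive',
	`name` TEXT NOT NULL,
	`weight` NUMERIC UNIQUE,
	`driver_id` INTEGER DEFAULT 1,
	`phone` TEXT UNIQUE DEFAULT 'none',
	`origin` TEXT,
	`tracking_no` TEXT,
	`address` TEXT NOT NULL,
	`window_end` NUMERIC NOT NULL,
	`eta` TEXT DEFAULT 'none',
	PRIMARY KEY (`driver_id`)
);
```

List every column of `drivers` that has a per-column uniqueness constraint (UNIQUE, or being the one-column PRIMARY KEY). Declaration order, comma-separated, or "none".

- plate: declared UNIQUE → unique.
- status: no UNIQUE or single-column PK constraint.
- name: no UNIQUE or single-column PK constraint.
- weight: declared UNIQUE → unique.
- driver_id: single-column PRIMARY KEY → unique.
- phone: declared UNIQUE → unique.
- origin: no UNIQUE or single-column PK constraint.
- tracking_no: no UNIQUE or single-column PK constraint.
- address: no UNIQUE or single-column PK constraint.
- window_end: no UNIQUE or single-column PK constraint.
- eta: no UNIQUE or single-column PK constraint.

plate, weight, driver_id, phone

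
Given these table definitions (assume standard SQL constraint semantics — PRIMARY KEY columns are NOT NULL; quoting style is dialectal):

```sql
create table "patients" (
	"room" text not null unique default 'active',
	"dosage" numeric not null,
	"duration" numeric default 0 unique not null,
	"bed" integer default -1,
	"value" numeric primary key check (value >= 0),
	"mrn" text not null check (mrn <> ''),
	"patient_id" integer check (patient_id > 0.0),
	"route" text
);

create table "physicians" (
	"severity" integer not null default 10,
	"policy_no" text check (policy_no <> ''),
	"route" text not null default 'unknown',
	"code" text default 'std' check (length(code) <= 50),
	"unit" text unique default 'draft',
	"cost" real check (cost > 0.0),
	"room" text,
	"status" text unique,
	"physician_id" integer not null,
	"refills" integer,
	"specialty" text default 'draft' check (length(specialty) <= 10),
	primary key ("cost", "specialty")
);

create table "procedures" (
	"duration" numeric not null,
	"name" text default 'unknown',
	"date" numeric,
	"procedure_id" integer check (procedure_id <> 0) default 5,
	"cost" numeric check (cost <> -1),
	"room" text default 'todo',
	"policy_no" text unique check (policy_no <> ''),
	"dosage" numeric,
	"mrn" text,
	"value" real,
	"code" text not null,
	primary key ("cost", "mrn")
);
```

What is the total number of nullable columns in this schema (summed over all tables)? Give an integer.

patients: 3 nullable (bed, patient_id, route — PK (value) and explicit NOT NULL columns excluded).
physicians: 6 nullable (policy_no, code, unit, room, status, refills — PK (cost, specialty) and explicit NOT NULL columns excluded).
procedures: 7 nullable (name, date, procedure_id, room, policy_no, dosage, value — PK (cost, mrn) and explicit NOT NULL columns excluded).
Total: 3 + 6 + 7 = 16.

16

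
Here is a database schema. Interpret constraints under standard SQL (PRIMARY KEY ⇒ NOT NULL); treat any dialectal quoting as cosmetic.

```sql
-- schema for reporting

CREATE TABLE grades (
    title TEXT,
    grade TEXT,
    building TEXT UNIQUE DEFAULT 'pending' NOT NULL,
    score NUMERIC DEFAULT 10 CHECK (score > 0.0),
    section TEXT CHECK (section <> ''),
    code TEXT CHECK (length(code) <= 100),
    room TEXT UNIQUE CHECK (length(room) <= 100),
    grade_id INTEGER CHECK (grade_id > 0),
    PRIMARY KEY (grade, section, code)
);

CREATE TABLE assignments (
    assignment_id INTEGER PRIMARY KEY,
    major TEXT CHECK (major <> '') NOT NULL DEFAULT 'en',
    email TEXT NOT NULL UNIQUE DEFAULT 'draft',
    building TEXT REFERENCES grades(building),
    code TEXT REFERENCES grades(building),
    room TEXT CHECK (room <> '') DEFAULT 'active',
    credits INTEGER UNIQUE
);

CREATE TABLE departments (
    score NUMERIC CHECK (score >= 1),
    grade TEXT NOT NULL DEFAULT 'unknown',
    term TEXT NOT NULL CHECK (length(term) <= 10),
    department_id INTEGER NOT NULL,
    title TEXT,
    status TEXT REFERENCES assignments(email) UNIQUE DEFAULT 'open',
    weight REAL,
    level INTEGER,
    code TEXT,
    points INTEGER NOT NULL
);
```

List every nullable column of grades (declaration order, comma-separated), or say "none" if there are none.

title, score, room, grade_id

- title: no NOT NULL constraint applies → nullable.
- grade: part of the PRIMARY KEY, which implies NOT NULL → not nullable.
- building: declared NOT NULL → not nullable.
- score: CHECK does not forbid NULL (a CHECK constraint passes when its expression is NULL) → nullable.
- section: part of the PRIMARY KEY, which implies NOT NULL → not nullable.
- code: part of the PRIMARY KEY, which implies NOT NULL → not nullable.
- room: CHECK does not forbid NULL (a CHECK constraint passes when its expression is NULL) → nullable.
- grade_id: CHECK does not forbid NULL (a CHECK constraint passes when its expression is NULL) → nullable.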